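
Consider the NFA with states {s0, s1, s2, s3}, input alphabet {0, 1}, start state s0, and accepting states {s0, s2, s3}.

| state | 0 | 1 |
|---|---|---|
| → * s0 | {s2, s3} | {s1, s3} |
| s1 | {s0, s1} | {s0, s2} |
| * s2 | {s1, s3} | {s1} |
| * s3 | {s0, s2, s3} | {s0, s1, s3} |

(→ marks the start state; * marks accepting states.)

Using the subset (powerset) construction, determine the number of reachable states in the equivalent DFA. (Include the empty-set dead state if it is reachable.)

Start state of the DFA: {s0}.
{s0} --0--> {s2, s3}  [new]
{s0} --1--> {s1, s3}  [new]
{s2, s3} --0--> {s0, s1, s2, s3}  [new]
{s2, s3} --1--> {s0, s1, s3}  [new]
{s1, s3} --0--> {s0, s1, s2, s3}  [seen]
{s1, s3} --1--> {s0, s1, s2, s3}  [seen]
{s0, s1, s2, s3} --0--> {s0, s1, s2, s3}  [seen]
{s0, s1, s2, s3} --1--> {s0, s1, s2, s3}  [seen]
{s0, s1, s3} --0--> {s0, s1, s2, s3}  [seen]
{s0, s1, s3} --1--> {s0, s1, s2, s3}  [seen]
Reachable DFA states: {s0}, {s2, s3}, {s1, s3}, {s0, s1, s2, s3}, {s0, s1, s3}.

5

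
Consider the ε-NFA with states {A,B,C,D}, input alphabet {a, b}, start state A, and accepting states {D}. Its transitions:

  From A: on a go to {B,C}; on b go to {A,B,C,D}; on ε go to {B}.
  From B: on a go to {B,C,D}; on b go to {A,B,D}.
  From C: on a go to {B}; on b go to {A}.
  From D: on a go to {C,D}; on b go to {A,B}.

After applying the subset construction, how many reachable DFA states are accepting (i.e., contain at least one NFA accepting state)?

3

Start state of the DFA: {A,B} (ε-closure of the NFA start).
{A,B} --a--> {B,C,D}  [new]
{A,B} --b--> {A,B,C,D}  [new]
{B,C,D} --a--> {B,C,D}  [seen]
{B,C,D} --b--> {A,B,D}  [new]
{A,B,C,D} --a--> {B,C,D}  [seen]
{A,B,C,D} --b--> {A,B,C,D}  [seen]
{A,B,D} --a--> {B,C,D}  [seen]
{A,B,D} --b--> {A,B,C,D}  [seen]
Reachable DFA states: {A,B}, {B,C,D}, {A,B,C,D}, {A,B,D}.
Accepting DFA states (contain an NFA accepting state): {B,C,D}, {A,B,C,D}, {A,B,D}.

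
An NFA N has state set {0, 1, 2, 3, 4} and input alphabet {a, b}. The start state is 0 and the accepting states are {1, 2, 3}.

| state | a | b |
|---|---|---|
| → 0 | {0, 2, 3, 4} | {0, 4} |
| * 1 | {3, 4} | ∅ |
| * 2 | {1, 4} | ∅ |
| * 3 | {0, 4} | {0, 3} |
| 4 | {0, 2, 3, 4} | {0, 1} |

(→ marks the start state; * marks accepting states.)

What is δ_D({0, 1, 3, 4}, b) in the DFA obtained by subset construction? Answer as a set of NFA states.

{0, 1, 3, 4}

δ(0,b) = {0, 4}; δ(1,b) = ∅; δ(3,b) = {0, 3}; δ(4,b) = {0, 1}.
Union: {0, 1, 3, 4}.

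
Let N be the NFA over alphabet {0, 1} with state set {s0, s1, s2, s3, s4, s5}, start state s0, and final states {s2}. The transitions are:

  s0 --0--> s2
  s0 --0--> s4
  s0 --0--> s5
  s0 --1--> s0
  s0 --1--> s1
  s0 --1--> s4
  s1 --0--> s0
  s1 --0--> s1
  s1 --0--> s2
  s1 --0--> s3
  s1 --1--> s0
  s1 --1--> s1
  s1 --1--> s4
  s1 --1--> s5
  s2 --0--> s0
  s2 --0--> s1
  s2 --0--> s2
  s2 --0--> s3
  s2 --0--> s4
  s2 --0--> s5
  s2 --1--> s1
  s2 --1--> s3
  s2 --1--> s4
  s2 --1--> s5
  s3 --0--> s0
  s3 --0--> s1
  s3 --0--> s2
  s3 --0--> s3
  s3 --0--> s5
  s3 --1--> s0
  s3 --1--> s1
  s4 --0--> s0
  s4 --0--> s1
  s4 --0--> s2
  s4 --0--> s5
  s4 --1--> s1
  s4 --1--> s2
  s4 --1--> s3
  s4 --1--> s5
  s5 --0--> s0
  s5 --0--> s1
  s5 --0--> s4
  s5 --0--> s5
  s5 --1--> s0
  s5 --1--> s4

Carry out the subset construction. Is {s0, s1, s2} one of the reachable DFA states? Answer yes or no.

no

Start state of the DFA: {s0}.
{s0} --0--> {s2, s4, s5}  [new]
{s0} --1--> {s0, s1, s4}  [new]
{s2, s4, s5} --0--> {s0, s1, s2, s3, s4, s5}  [new]
{s2, s4, s5} --1--> {s0, s1, s2, s3, s4, s5}  [seen]
{s0, s1, s4} --0--> {s0, s1, s2, s3, s4, s5}  [seen]
{s0, s1, s4} --1--> {s0, s1, s2, s3, s4, s5}  [seen]
{s0, s1, s2, s3, s4, s5} --0--> {s0, s1, s2, s3, s4, s5}  [seen]
{s0, s1, s2, s3, s4, s5} --1--> {s0, s1, s2, s3, s4, s5}  [seen]
Reachable DFA states: {s0}, {s2, s4, s5}, {s0, s1, s4}, {s0, s1, s2, s3, s4, s5}.
{s0, s1, s2} is not among them.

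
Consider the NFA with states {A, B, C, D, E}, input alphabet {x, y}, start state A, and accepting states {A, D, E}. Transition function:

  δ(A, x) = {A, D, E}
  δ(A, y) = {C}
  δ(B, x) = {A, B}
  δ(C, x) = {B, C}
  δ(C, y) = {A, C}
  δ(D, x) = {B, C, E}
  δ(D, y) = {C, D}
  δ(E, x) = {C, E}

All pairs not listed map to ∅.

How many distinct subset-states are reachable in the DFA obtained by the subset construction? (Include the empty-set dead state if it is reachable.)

Start state of the DFA: {A}.
{A} --x--> {A, D, E}  [new]
{A} --y--> {C}  [new]
{A, D, E} --x--> {A, B, C, D, E}  [new]
{A, D, E} --y--> {C, D}  [new]
{C} --x--> {B, C}  [new]
{C} --y--> {A, C}  [new]
{A, B, C, D, E} --x--> {A, B, C, D, E}  [seen]
{A, B, C, D, E} --y--> {A, C, D}  [new]
{C, D} --x--> {B, C, E}  [new]
{C, D} --y--> {A, C, D}  [seen]
{B, C} --x--> {A, B, C}  [new]
{B, C} --y--> {A, C}  [seen]
{A, C} --x--> {A, B, C, D, E}  [seen]
{A, C} --y--> {A, C}  [seen]
{A, C, D} --x--> {A, B, C, D, E}  [seen]
{A, C, D} --y--> {A, C, D}  [seen]
{B, C, E} --x--> {A, B, C, E}  [new]
{B, C, E} --y--> {A, C}  [seen]
{A, B, C} --x--> {A, B, C, D, E}  [seen]
{A, B, C} --y--> {A, C}  [seen]
{A, B, C, E} --x--> {A, B, C, D, E}  [seen]
{A, B, C, E} --y--> {A, C}  [seen]
Reachable DFA states: {A}, {A, D, E}, {C}, {A, B, C, D, E}, {C, D}, {B, C}, {A, C}, {A, C, D}, {B, C, E}, {A, B, C}, {A, B, C, E}.

11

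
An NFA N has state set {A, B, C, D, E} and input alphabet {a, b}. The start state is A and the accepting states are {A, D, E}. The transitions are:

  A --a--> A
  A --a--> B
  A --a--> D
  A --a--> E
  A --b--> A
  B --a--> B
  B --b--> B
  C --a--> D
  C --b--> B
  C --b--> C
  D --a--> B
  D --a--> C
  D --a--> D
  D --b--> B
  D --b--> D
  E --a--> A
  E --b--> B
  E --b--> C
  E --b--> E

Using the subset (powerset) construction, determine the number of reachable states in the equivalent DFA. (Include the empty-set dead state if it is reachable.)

3

Start state of the DFA: {A}.
{A} --a--> {A, B, D, E}  [new]
{A} --b--> {A}  [seen]
{A, B, D, E} --a--> {A, B, C, D, E}  [new]
{A, B, D, E} --b--> {A, B, C, D, E}  [seen]
{A, B, C, D, E} --a--> {A, B, C, D, E}  [seen]
{A, B, C, D, E} --b--> {A, B, C, D, E}  [seen]
Reachable DFA states: {A}, {A, B, D, E}, {A, B, C, D, E}.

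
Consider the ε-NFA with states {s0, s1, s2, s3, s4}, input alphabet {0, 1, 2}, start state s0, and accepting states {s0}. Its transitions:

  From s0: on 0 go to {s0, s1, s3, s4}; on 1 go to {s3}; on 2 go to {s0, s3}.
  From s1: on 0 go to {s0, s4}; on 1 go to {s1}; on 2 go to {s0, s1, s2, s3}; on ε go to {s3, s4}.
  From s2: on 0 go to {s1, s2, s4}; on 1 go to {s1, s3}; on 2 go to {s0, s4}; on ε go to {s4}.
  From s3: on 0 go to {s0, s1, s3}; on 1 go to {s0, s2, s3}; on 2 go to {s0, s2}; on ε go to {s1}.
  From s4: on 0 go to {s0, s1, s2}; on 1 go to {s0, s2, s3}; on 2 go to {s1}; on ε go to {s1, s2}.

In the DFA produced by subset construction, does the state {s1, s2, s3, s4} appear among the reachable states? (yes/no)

Start state of the DFA: {s0} (ε-closure of the NFA start).
{s0} --0--> {s0, s1, s2, s3, s4}  [new]
{s0} --1--> {s1, s2, s3, s4}  [new]
{s0} --2--> {s0, s1, s2, s3, s4}  [seen]
{s0, s1, s2, s3, s4} --0--> {s0, s1, s2, s3, s4}  [seen]
{s0, s1, s2, s3, s4} --1--> {s0, s1, s2, s3, s4}  [seen]
{s0, s1, s2, s3, s4} --2--> {s0, s1, s2, s3, s4}  [seen]
{s1, s2, s3, s4} --0--> {s0, s1, s2, s3, s4}  [seen]
{s1, s2, s3, s4} --1--> {s0, s1, s2, s3, s4}  [seen]
{s1, s2, s3, s4} --2--> {s0, s1, s2, s3, s4}  [seen]
Reachable DFA states: {s0}, {s0, s1, s2, s3, s4}, {s1, s2, s3, s4}.
{s1, s2, s3, s4} is among them.

yes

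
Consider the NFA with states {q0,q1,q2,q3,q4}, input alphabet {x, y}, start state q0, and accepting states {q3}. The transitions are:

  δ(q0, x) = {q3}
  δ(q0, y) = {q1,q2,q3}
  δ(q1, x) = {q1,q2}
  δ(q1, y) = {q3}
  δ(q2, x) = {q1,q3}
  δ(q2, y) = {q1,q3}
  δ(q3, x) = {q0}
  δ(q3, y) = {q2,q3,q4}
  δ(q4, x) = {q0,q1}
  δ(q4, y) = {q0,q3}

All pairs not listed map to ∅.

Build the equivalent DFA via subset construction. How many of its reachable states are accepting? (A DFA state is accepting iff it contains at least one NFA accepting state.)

Start state of the DFA: {q0}.
{q0} --x--> {q3}  [new]
{q0} --y--> {q1,q2,q3}  [new]
{q3} --x--> {q0}  [seen]
{q3} --y--> {q2,q3,q4}  [new]
{q1,q2,q3} --x--> {q0,q1,q2,q3}  [new]
{q1,q2,q3} --y--> {q1,q2,q3,q4}  [new]
{q2,q3,q4} --x--> {q0,q1,q3}  [new]
{q2,q3,q4} --y--> {q0,q1,q2,q3,q4}  [new]
{q0,q1,q2,q3} --x--> {q0,q1,q2,q3}  [seen]
{q0,q1,q2,q3} --y--> {q1,q2,q3,q4}  [seen]
{q1,q2,q3,q4} --x--> {q0,q1,q2,q3}  [seen]
{q1,q2,q3,q4} --y--> {q0,q1,q2,q3,q4}  [seen]
{q0,q1,q3} --x--> {q0,q1,q2,q3}  [seen]
{q0,q1,q3} --y--> {q1,q2,q3,q4}  [seen]
{q0,q1,q2,q3,q4} --x--> {q0,q1,q2,q3}  [seen]
{q0,q1,q2,q3,q4} --y--> {q0,q1,q2,q3,q4}  [seen]
Reachable DFA states: {q0}, {q3}, {q1,q2,q3}, {q2,q3,q4}, {q0,q1,q2,q3}, {q1,q2,q3,q4}, {q0,q1,q3}, {q0,q1,q2,q3,q4}.
Accepting DFA states (contain an NFA accepting state): {q3}, {q1,q2,q3}, {q2,q3,q4}, {q0,q1,q2,q3}, {q1,q2,q3,q4}, {q0,q1,q3}, {q0,q1,q2,q3,q4}.

7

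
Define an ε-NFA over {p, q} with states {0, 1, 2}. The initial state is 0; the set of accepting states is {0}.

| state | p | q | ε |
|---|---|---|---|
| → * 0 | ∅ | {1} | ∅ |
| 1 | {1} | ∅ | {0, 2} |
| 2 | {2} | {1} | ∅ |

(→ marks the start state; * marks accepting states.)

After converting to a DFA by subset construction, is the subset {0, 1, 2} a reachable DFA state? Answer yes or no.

yes

Start state of the DFA: {0} (ε-closure of the NFA start).
{0} --p--> ∅  [new]
{0} --q--> {0, 1, 2}  [new]
∅ --p--> ∅  [seen]
∅ --q--> ∅  [seen]
{0, 1, 2} --p--> {0, 1, 2}  [seen]
{0, 1, 2} --q--> {0, 1, 2}  [seen]
Reachable DFA states: {0}, ∅, {0, 1, 2}.
{0, 1, 2} is among them.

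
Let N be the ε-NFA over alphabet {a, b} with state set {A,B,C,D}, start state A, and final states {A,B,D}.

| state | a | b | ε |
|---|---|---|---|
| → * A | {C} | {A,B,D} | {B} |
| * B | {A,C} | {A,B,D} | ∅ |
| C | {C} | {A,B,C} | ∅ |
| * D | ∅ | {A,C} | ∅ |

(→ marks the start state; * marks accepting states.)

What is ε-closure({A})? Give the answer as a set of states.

Begin with {A}.
A →ε {B}; add B.
ε-closure = {A,B}.

{A,B}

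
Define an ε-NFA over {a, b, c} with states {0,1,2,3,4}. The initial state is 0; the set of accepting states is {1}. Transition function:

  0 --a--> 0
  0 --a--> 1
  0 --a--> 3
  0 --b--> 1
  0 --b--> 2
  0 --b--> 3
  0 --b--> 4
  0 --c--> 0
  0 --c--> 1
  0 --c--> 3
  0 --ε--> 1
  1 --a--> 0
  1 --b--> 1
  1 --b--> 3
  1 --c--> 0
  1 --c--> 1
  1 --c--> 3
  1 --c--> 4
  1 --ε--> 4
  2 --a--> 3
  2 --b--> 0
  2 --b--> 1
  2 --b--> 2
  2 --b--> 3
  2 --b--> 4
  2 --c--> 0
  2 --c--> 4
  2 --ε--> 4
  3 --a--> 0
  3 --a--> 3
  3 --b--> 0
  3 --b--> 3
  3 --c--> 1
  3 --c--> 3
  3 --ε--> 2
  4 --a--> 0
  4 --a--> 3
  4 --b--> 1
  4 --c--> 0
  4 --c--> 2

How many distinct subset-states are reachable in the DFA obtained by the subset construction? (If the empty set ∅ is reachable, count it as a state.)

3

Start state of the DFA: {0,1,4} (ε-closure of the NFA start).
{0,1,4} --a--> {0,1,2,3,4}  [new]
{0,1,4} --b--> {1,2,3,4}  [new]
{0,1,4} --c--> {0,1,2,3,4}  [seen]
{0,1,2,3,4} --a--> {0,1,2,3,4}  [seen]
{0,1,2,3,4} --b--> {0,1,2,3,4}  [seen]
{0,1,2,3,4} --c--> {0,1,2,3,4}  [seen]
{1,2,3,4} --a--> {0,1,2,3,4}  [seen]
{1,2,3,4} --b--> {0,1,2,3,4}  [seen]
{1,2,3,4} --c--> {0,1,2,3,4}  [seen]
Reachable DFA states: {0,1,4}, {0,1,2,3,4}, {1,2,3,4}.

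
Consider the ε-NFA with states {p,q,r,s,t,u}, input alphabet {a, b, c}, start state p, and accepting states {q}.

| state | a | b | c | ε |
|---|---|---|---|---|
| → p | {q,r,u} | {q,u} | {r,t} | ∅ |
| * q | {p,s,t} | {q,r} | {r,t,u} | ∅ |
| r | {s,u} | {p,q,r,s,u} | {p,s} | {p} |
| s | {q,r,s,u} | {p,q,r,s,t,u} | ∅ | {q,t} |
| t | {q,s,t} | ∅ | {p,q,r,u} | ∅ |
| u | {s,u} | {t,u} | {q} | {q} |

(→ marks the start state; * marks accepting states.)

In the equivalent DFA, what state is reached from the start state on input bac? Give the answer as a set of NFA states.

Start: {p}.
δ(p,b) = {q,u}.
Union: {q,u}.
After b: {q,u}.
δ(q,a) = {p,s,t}; δ(u,a) = {s,u}.
Union: {p,s,t,u}.
ε-closure gives {p,q,s,t,u}.
After a: {p,q,s,t,u}.
δ(p,c) = {r,t}; δ(q,c) = {r,t,u}; δ(s,c) = ∅; δ(t,c) = {p,q,r,u}; δ(u,c) = {q}.
Union: {p,q,r,t,u}.
After c: {p,q,r,t,u}.

{p,q,r,t,u}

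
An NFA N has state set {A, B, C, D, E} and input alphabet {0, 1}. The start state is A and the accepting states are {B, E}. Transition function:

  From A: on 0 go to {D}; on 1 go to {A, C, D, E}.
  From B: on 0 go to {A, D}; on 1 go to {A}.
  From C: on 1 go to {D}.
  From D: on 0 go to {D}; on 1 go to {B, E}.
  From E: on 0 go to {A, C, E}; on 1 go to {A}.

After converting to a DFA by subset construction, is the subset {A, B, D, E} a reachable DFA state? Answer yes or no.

no

Start state of the DFA: {A}.
{A} --0--> {D}  [new]
{A} --1--> {A, C, D, E}  [new]
{D} --0--> {D}  [seen]
{D} --1--> {B, E}  [new]
{A, C, D, E} --0--> {A, C, D, E}  [seen]
{A, C, D, E} --1--> {A, B, C, D, E}  [new]
{B, E} --0--> {A, C, D, E}  [seen]
{B, E} --1--> {A}  [seen]
{A, B, C, D, E} --0--> {A, C, D, E}  [seen]
{A, B, C, D, E} --1--> {A, B, C, D, E}  [seen]
Reachable DFA states: {A}, {D}, {A, C, D, E}, {B, E}, {A, B, C, D, E}.
{A, B, D, E} is not among them.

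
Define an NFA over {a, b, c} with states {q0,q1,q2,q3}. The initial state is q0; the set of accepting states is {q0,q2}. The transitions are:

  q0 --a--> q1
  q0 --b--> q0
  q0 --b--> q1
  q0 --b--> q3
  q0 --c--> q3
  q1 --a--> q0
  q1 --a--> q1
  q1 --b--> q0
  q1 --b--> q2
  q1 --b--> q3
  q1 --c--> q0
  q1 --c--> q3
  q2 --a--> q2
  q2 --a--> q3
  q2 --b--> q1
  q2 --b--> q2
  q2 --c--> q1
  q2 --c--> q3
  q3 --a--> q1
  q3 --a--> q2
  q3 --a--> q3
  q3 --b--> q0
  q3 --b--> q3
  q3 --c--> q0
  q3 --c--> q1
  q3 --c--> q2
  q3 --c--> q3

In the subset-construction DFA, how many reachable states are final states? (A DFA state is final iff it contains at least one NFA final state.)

7

Start state of the DFA: {q0}.
{q0} --a--> {q1}  [new]
{q0} --b--> {q0,q1,q3}  [new]
{q0} --c--> {q3}  [new]
{q1} --a--> {q0,q1}  [new]
{q1} --b--> {q0,q2,q3}  [new]
{q1} --c--> {q0,q3}  [new]
{q0,q1,q3} --a--> {q0,q1,q2,q3}  [new]
{q0,q1,q3} --b--> {q0,q1,q2,q3}  [seen]
{q0,q1,q3} --c--> {q0,q1,q2,q3}  [seen]
{q3} --a--> {q1,q2,q3}  [new]
{q3} --b--> {q0,q3}  [seen]
{q3} --c--> {q0,q1,q2,q3}  [seen]
{q0,q1} --a--> {q0,q1}  [seen]
{q0,q1} --b--> {q0,q1,q2,q3}  [seen]
{q0,q1} --c--> {q0,q3}  [seen]
{q0,q2,q3} --a--> {q1,q2,q3}  [seen]
{q0,q2,q3} --b--> {q0,q1,q2,q3}  [seen]
{q0,q2,q3} --c--> {q0,q1,q2,q3}  [seen]
{q0,q3} --a--> {q1,q2,q3}  [seen]
{q0,q3} --b--> {q0,q1,q3}  [seen]
{q0,q3} --c--> {q0,q1,q2,q3}  [seen]
{q0,q1,q2,q3} --a--> {q0,q1,q2,q3}  [seen]
{q0,q1,q2,q3} --b--> {q0,q1,q2,q3}  [seen]
{q0,q1,q2,q3} --c--> {q0,q1,q2,q3}  [seen]
{q1,q2,q3} --a--> {q0,q1,q2,q3}  [seen]
{q1,q2,q3} --b--> {q0,q1,q2,q3}  [seen]
{q1,q2,q3} --c--> {q0,q1,q2,q3}  [seen]
Reachable DFA states: {q0}, {q1}, {q0,q1,q3}, {q3}, {q0,q1}, {q0,q2,q3}, {q0,q3}, {q0,q1,q2,q3}, {q1,q2,q3}.
Accepting DFA states (contain an NFA accepting state): {q0}, {q0,q1,q3}, {q0,q1}, {q0,q2,q3}, {q0,q3}, {q0,q1,q2,q3}, {q1,q2,q3}.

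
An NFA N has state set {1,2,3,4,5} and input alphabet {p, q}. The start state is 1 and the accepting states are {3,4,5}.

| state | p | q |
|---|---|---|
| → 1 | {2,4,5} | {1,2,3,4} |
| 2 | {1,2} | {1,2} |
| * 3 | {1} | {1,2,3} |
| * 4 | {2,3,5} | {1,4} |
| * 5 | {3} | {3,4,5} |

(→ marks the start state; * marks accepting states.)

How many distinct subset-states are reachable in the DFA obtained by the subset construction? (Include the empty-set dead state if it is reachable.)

5

Start state of the DFA: {1}.
{1} --p--> {2,4,5}  [new]
{1} --q--> {1,2,3,4}  [new]
{2,4,5} --p--> {1,2,3,5}  [new]
{2,4,5} --q--> {1,2,3,4,5}  [new]
{1,2,3,4} --p--> {1,2,3,4,5}  [seen]
{1,2,3,4} --q--> {1,2,3,4}  [seen]
{1,2,3,5} --p--> {1,2,3,4,5}  [seen]
{1,2,3,5} --q--> {1,2,3,4,5}  [seen]
{1,2,3,4,5} --p--> {1,2,3,4,5}  [seen]
{1,2,3,4,5} --q--> {1,2,3,4,5}  [seen]
Reachable DFA states: {1}, {2,4,5}, {1,2,3,4}, {1,2,3,5}, {1,2,3,4,5}.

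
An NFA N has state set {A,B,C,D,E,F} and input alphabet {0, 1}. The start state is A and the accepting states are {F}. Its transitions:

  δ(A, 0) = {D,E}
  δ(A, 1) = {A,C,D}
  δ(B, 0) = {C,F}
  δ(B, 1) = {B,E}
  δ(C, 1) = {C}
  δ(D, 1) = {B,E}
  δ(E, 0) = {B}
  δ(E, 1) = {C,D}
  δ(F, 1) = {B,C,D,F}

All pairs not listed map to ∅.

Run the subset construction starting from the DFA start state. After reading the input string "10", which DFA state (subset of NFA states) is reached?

Start: {A}.
δ(A,1) = {A,C,D}.
Union: {A,C,D}.
After 1: {A,C,D}.
δ(A,0) = {D,E}; δ(C,0) = ∅; δ(D,0) = ∅.
Union: {D,E}.
After 0: {D,E}.

{D,E}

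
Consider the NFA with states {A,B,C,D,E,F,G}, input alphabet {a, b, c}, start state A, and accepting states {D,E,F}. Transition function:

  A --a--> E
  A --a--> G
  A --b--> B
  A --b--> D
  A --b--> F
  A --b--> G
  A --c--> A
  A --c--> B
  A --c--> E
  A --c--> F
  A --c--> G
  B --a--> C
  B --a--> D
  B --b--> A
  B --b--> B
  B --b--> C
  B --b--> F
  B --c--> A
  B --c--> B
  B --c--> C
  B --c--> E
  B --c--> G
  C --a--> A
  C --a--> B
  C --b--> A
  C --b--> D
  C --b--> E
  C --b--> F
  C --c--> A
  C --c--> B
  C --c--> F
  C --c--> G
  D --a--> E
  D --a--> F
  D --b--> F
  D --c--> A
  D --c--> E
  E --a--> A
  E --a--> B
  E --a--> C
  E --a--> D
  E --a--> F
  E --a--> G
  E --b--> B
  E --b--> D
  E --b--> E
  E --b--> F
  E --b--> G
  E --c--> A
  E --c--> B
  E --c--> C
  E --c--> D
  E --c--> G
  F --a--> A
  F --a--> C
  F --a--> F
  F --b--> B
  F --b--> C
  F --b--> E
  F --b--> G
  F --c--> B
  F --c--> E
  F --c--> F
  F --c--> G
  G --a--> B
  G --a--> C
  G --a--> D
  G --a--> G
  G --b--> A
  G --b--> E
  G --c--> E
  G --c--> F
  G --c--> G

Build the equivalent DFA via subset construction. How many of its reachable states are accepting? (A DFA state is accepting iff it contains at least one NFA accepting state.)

7

Start state of the DFA: {A}.
{A} --a--> {E,G}  [new]
{A} --b--> {B,D,F,G}  [new]
{A} --c--> {A,B,E,F,G}  [new]
{E,G} --a--> {A,B,C,D,F,G}  [new]
{E,G} --b--> {A,B,D,E,F,G}  [new]
{E,G} --c--> {A,B,C,D,E,F,G}  [new]
{B,D,F,G} --a--> {A,B,C,D,E,F,G}  [seen]
{B,D,F,G} --b--> {A,B,C,E,F,G}  [new]
{B,D,F,G} --c--> {A,B,C,E,F,G}  [seen]
{A,B,E,F,G} --a--> {A,B,C,D,E,F,G}  [seen]
{A,B,E,F,G} --b--> {A,B,C,D,E,F,G}  [seen]
{A,B,E,F,G} --c--> {A,B,C,D,E,F,G}  [seen]
{A,B,C,D,F,G} --a--> {A,B,C,D,E,F,G}  [seen]
{A,B,C,D,F,G} --b--> {A,B,C,D,E,F,G}  [seen]
{A,B,C,D,F,G} --c--> {A,B,C,E,F,G}  [seen]
{A,B,D,E,F,G} --a--> {A,B,C,D,E,F,G}  [seen]
{A,B,D,E,F,G} --b--> {A,B,C,D,E,F,G}  [seen]
{A,B,D,E,F,G} --c--> {A,B,C,D,E,F,G}  [seen]
{A,B,C,D,E,F,G} --a--> {A,B,C,D,E,F,G}  [seen]
{A,B,C,D,E,F,G} --b--> {A,B,C,D,E,F,G}  [seen]
{A,B,C,D,E,F,G} --c--> {A,B,C,D,E,F,G}  [seen]
{A,B,C,E,F,G} --a--> {A,B,C,D,E,F,G}  [seen]
{A,B,C,E,F,G} --b--> {A,B,C,D,E,F,G}  [seen]
{A,B,C,E,F,G} --c--> {A,B,C,D,E,F,G}  [seen]
Reachable DFA states: {A}, {E,G}, {B,D,F,G}, {A,B,E,F,G}, {A,B,C,D,F,G}, {A,B,D,E,F,G}, {A,B,C,D,E,F,G}, {A,B,C,E,F,G}.
Accepting DFA states (contain an NFA accepting state): {E,G}, {B,D,F,G}, {A,B,E,F,G}, {A,B,C,D,F,G}, {A,B,D,E,F,G}, {A,B,C,D,E,F,G}, {A,B,C,E,F,G}.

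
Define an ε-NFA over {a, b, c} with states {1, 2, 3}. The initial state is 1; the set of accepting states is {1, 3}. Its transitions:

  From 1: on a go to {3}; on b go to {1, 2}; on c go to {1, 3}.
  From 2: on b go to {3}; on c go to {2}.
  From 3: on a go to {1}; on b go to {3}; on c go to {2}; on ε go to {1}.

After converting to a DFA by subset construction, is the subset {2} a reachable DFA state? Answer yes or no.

no

Start state of the DFA: {1} (ε-closure of the NFA start).
{1} --a--> {1, 3}  [new]
{1} --b--> {1, 2}  [new]
{1} --c--> {1, 3}  [seen]
{1, 3} --a--> {1, 3}  [seen]
{1, 3} --b--> {1, 2, 3}  [new]
{1, 3} --c--> {1, 2, 3}  [seen]
{1, 2} --a--> {1, 3}  [seen]
{1, 2} --b--> {1, 2, 3}  [seen]
{1, 2} --c--> {1, 2, 3}  [seen]
{1, 2, 3} --a--> {1, 3}  [seen]
{1, 2, 3} --b--> {1, 2, 3}  [seen]
{1, 2, 3} --c--> {1, 2, 3}  [seen]
Reachable DFA states: {1}, {1, 3}, {1, 2}, {1, 2, 3}.
{2} is not among them.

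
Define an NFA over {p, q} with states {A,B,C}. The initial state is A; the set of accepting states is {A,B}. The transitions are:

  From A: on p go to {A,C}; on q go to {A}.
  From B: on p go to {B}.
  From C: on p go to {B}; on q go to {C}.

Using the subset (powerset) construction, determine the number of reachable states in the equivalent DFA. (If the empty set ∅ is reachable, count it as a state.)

3

Start state of the DFA: {A}.
{A} --p--> {A,C}  [new]
{A} --q--> {A}  [seen]
{A,C} --p--> {A,B,C}  [new]
{A,C} --q--> {A,C}  [seen]
{A,B,C} --p--> {A,B,C}  [seen]
{A,B,C} --q--> {A,C}  [seen]
Reachable DFA states: {A}, {A,C}, {A,B,C}.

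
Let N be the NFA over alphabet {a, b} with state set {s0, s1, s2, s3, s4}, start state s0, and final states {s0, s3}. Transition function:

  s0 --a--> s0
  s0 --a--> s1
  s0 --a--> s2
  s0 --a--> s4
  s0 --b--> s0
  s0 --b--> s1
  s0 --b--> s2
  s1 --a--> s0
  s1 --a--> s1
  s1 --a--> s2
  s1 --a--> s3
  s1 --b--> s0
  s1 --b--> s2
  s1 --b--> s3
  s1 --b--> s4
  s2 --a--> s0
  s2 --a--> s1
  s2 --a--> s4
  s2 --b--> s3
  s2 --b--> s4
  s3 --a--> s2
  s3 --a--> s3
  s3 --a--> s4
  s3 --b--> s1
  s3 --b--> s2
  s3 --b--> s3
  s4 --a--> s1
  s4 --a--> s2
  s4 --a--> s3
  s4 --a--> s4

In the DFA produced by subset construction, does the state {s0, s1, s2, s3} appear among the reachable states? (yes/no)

Start state of the DFA: {s0}.
{s0} --a--> {s0, s1, s2, s4}  [new]
{s0} --b--> {s0, s1, s2}  [new]
{s0, s1, s2, s4} --a--> {s0, s1, s2, s3, s4}  [new]
{s0, s1, s2, s4} --b--> {s0, s1, s2, s3, s4}  [seen]
{s0, s1, s2} --a--> {s0, s1, s2, s3, s4}  [seen]
{s0, s1, s2} --b--> {s0, s1, s2, s3, s4}  [seen]
{s0, s1, s2, s3, s4} --a--> {s0, s1, s2, s3, s4}  [seen]
{s0, s1, s2, s3, s4} --b--> {s0, s1, s2, s3, s4}  [seen]
Reachable DFA states: {s0}, {s0, s1, s2, s4}, {s0, s1, s2}, {s0, s1, s2, s3, s4}.
{s0, s1, s2, s3} is not among them.

no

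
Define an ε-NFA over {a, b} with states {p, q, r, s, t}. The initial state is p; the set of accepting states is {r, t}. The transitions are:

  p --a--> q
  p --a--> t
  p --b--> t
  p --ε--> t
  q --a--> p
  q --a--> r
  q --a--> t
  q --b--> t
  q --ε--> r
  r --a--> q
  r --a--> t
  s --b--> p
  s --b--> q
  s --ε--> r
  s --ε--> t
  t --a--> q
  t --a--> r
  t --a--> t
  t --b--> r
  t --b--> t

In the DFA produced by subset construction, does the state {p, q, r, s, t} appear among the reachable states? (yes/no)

no

Start state of the DFA: {p, t} (ε-closure of the NFA start).
{p, t} --a--> {q, r, t}  [new]
{p, t} --b--> {r, t}  [new]
{q, r, t} --a--> {p, q, r, t}  [new]
{q, r, t} --b--> {r, t}  [seen]
{r, t} --a--> {q, r, t}  [seen]
{r, t} --b--> {r, t}  [seen]
{p, q, r, t} --a--> {p, q, r, t}  [seen]
{p, q, r, t} --b--> {r, t}  [seen]
Reachable DFA states: {p, t}, {q, r, t}, {r, t}, {p, q, r, t}.
{p, q, r, s, t} is not among them.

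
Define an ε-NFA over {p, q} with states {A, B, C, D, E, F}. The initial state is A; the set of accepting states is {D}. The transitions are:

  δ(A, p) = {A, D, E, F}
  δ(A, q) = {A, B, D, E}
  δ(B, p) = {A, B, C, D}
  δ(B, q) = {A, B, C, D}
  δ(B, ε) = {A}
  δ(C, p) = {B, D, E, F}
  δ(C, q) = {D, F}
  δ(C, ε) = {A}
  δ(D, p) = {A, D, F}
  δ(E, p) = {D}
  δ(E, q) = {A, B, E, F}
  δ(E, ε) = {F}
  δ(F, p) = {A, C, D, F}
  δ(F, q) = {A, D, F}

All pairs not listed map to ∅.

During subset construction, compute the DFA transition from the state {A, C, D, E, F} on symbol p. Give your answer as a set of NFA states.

{A, B, C, D, E, F}

δ(A,p) = {A, D, E, F}; δ(C,p) = {B, D, E, F}; δ(D,p) = {A, D, F}; δ(E,p) = {D}; δ(F,p) = {A, C, D, F}.
Union: {A, B, C, D, E, F}.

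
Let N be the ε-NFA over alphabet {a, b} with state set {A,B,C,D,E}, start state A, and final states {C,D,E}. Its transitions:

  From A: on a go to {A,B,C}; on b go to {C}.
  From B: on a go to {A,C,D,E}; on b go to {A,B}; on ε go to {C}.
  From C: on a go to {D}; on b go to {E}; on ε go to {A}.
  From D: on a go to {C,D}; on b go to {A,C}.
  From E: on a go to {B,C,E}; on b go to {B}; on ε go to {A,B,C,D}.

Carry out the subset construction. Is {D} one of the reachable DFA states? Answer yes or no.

no

Start state of the DFA: {A} (ε-closure of the NFA start).
{A} --a--> {A,B,C}  [new]
{A} --b--> {A,C}  [new]
{A,B,C} --a--> {A,B,C,D,E}  [new]
{A,B,C} --b--> {A,B,C,D,E}  [seen]
{A,C} --a--> {A,B,C,D}  [new]
{A,C} --b--> {A,B,C,D,E}  [seen]
{A,B,C,D,E} --a--> {A,B,C,D,E}  [seen]
{A,B,C,D,E} --b--> {A,B,C,D,E}  [seen]
{A,B,C,D} --a--> {A,B,C,D,E}  [seen]
{A,B,C,D} --b--> {A,B,C,D,E}  [seen]
Reachable DFA states: {A}, {A,B,C}, {A,C}, {A,B,C,D,E}, {A,B,C,D}.
{D} is not among them.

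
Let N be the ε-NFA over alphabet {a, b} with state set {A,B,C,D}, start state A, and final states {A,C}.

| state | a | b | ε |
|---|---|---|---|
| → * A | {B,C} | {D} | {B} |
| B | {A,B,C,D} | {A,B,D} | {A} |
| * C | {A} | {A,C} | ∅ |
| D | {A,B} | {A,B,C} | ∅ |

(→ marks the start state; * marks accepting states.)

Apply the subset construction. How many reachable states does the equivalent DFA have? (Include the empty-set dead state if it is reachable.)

Start state of the DFA: {A,B} (ε-closure of the NFA start).
{A,B} --a--> {A,B,C,D}  [new]
{A,B} --b--> {A,B,D}  [new]
{A,B,C,D} --a--> {A,B,C,D}  [seen]
{A,B,C,D} --b--> {A,B,C,D}  [seen]
{A,B,D} --a--> {A,B,C,D}  [seen]
{A,B,D} --b--> {A,B,C,D}  [seen]
Reachable DFA states: {A,B}, {A,B,C,D}, {A,B,D}.

3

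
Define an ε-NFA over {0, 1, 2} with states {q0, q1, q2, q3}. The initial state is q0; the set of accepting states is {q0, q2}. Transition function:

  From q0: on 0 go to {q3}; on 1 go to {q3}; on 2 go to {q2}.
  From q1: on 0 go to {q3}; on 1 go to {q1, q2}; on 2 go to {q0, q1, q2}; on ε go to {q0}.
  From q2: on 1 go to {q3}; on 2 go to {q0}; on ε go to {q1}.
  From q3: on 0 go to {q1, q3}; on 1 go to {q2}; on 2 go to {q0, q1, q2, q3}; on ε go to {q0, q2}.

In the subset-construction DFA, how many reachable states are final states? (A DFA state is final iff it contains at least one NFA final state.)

Start state of the DFA: {q0} (ε-closure of the NFA start).
{q0} --0--> {q0, q1, q2, q3}  [new]
{q0} --1--> {q0, q1, q2, q3}  [seen]
{q0} --2--> {q0, q1, q2}  [new]
{q0, q1, q2, q3} --0--> {q0, q1, q2, q3}  [seen]
{q0, q1, q2, q3} --1--> {q0, q1, q2, q3}  [seen]
{q0, q1, q2, q3} --2--> {q0, q1, q2, q3}  [seen]
{q0, q1, q2} --0--> {q0, q1, q2, q3}  [seen]
{q0, q1, q2} --1--> {q0, q1, q2, q3}  [seen]
{q0, q1, q2} --2--> {q0, q1, q2}  [seen]
Reachable DFA states: {q0}, {q0, q1, q2, q3}, {q0, q1, q2}.
Accepting DFA states (contain an NFA accepting state): {q0}, {q0, q1, q2, q3}, {q0, q1, q2}.

3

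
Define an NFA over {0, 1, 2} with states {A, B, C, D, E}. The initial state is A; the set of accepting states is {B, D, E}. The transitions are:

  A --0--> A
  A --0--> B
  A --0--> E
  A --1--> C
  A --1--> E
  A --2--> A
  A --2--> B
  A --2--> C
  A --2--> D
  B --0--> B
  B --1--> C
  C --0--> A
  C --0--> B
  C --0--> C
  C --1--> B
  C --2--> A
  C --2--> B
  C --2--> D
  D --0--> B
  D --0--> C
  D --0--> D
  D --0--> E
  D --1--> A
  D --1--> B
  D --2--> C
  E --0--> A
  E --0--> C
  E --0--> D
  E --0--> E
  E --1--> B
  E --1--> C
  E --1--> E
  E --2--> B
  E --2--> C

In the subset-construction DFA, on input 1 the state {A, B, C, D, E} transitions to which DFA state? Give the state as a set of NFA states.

δ(A,1) = {C, E}; δ(B,1) = {C}; δ(C,1) = {B}; δ(D,1) = {A, B}; δ(E,1) = {B, C, E}.
Union: {A, B, C, E}.

{A, B, C, E}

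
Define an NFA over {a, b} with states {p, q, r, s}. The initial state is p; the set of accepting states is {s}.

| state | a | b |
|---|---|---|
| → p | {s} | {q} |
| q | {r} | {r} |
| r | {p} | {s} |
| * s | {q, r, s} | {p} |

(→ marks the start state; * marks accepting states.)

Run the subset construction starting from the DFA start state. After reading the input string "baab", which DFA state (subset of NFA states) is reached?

Start: {p}.
δ(p,b) = {q}.
Union: {q}.
After b: {q}.
δ(q,a) = {r}.
Union: {r}.
After a: {r}.
δ(r,a) = {p}.
Union: {p}.
After a: {p}.
δ(p,b) = {q}.
Union: {q}.
After b: {q}.

{q}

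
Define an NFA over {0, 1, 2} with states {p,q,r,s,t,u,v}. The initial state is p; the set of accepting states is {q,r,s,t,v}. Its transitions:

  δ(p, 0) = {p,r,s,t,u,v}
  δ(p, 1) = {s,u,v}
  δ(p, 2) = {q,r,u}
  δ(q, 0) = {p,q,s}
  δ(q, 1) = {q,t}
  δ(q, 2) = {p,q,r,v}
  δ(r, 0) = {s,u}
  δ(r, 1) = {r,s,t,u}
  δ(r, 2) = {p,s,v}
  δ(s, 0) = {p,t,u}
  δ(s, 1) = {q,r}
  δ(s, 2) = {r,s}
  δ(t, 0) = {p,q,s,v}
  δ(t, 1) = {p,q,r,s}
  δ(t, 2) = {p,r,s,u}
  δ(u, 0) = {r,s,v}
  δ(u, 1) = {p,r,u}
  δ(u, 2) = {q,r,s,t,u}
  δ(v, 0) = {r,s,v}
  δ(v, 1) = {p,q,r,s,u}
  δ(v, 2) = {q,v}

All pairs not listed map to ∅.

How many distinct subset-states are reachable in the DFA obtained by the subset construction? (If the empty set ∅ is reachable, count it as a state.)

9

Start state of the DFA: {p}.
{p} --0--> {p,r,s,t,u,v}  [new]
{p} --1--> {s,u,v}  [new]
{p} --2--> {q,r,u}  [new]
{p,r,s,t,u,v} --0--> {p,q,r,s,t,u,v}  [new]
{p,r,s,t,u,v} --1--> {p,q,r,s,t,u,v}  [seen]
{p,r,s,t,u,v} --2--> {p,q,r,s,t,u,v}  [seen]
{s,u,v} --0--> {p,r,s,t,u,v}  [seen]
{s,u,v} --1--> {p,q,r,s,u}  [new]
{s,u,v} --2--> {q,r,s,t,u,v}  [new]
{q,r,u} --0--> {p,q,r,s,u,v}  [new]
{q,r,u} --1--> {p,q,r,s,t,u}  [new]
{q,r,u} --2--> {p,q,r,s,t,u,v}  [seen]
{p,q,r,s,t,u,v} --0--> {p,q,r,s,t,u,v}  [seen]
{p,q,r,s,t,u,v} --1--> {p,q,r,s,t,u,v}  [seen]
{p,q,r,s,t,u,v} --2--> {p,q,r,s,t,u,v}  [seen]
{p,q,r,s,u} --0--> {p,q,r,s,t,u,v}  [seen]
{p,q,r,s,u} --1--> {p,q,r,s,t,u,v}  [seen]
{p,q,r,s,u} --2--> {p,q,r,s,t,u,v}  [seen]
{q,r,s,t,u,v} --0--> {p,q,r,s,t,u,v}  [seen]
{q,r,s,t,u,v} --1--> {p,q,r,s,t,u}  [seen]
{q,r,s,t,u,v} --2--> {p,q,r,s,t,u,v}  [seen]
{p,q,r,s,u,v} --0--> {p,q,r,s,t,u,v}  [seen]
{p,q,r,s,u,v} --1--> {p,q,r,s,t,u,v}  [seen]
{p,q,r,s,u,v} --2--> {p,q,r,s,t,u,v}  [seen]
{p,q,r,s,t,u} --0--> {p,q,r,s,t,u,v}  [seen]
{p,q,r,s,t,u} --1--> {p,q,r,s,t,u,v}  [seen]
{p,q,r,s,t,u} --2--> {p,q,r,s,t,u,v}  [seen]
Reachable DFA states: {p}, {p,r,s,t,u,v}, {s,u,v}, {q,r,u}, {p,q,r,s,t,u,v}, {p,q,r,s,u}, {q,r,s,t,u,v}, {p,q,r,s,u,v}, {p,q,r,s,t,u}.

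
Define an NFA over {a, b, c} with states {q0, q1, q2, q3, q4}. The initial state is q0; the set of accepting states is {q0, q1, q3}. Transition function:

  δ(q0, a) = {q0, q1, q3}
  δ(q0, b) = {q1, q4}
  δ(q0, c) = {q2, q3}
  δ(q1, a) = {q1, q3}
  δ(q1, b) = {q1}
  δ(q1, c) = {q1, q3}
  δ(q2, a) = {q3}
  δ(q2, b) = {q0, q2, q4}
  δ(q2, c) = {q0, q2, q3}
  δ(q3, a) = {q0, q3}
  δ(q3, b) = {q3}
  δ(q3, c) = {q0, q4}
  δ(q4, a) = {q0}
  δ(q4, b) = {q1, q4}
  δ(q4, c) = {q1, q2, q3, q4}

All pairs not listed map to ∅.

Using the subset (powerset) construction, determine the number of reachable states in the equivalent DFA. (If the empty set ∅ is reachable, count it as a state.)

Start state of the DFA: {q0}.
{q0} --a--> {q0, q1, q3}  [new]
{q0} --b--> {q1, q4}  [new]
{q0} --c--> {q2, q3}  [new]
{q0, q1, q3} --a--> {q0, q1, q3}  [seen]
{q0, q1, q3} --b--> {q1, q3, q4}  [new]
{q0, q1, q3} --c--> {q0, q1, q2, q3, q4}  [new]
{q1, q4} --a--> {q0, q1, q3}  [seen]
{q1, q4} --b--> {q1, q4}  [seen]
{q1, q4} --c--> {q1, q2, q3, q4}  [new]
{q2, q3} --a--> {q0, q3}  [new]
{q2, q3} --b--> {q0, q2, q3, q4}  [new]
{q2, q3} --c--> {q0, q2, q3, q4}  [seen]
{q1, q3, q4} --a--> {q0, q1, q3}  [seen]
{q1, q3, q4} --b--> {q1, q3, q4}  [seen]
{q1, q3, q4} --c--> {q0, q1, q2, q3, q4}  [seen]
{q0, q1, q2, q3, q4} --a--> {q0, q1, q3}  [seen]
{q0, q1, q2, q3, q4} --b--> {q0, q1, q2, q3, q4}  [seen]
{q0, q1, q2, q3, q4} --c--> {q0, q1, q2, q3, q4}  [seen]
{q1, q2, q3, q4} --a--> {q0, q1, q3}  [seen]
{q1, q2, q3, q4} --b--> {q0, q1, q2, q3, q4}  [seen]
{q1, q2, q3, q4} --c--> {q0, q1, q2, q3, q4}  [seen]
{q0, q3} --a--> {q0, q1, q3}  [seen]
{q0, q3} --b--> {q1, q3, q4}  [seen]
{q0, q3} --c--> {q0, q2, q3, q4}  [seen]
{q0, q2, q3, q4} --a--> {q0, q1, q3}  [seen]
{q0, q2, q3, q4} --b--> {q0, q1, q2, q3, q4}  [seen]
{q0, q2, q3, q4} --c--> {q0, q1, q2, q3, q4}  [seen]
Reachable DFA states: {q0}, {q0, q1, q3}, {q1, q4}, {q2, q3}, {q1, q3, q4}, {q0, q1, q2, q3, q4}, {q1, q2, q3, q4}, {q0, q3}, {q0, q2, q3, q4}.

9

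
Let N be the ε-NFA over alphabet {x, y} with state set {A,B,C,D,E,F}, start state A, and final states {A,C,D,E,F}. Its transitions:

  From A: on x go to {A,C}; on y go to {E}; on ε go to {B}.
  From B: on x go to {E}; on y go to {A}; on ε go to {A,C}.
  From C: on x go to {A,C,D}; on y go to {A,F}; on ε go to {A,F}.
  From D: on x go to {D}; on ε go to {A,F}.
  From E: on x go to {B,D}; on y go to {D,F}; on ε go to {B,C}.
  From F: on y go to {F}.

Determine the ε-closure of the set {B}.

{A,B,C,F}

Begin with {B}.
B →ε {A,C}; add A, C.
C →ε {A,F}; add F.
ε-closure = {A,B,C,F}.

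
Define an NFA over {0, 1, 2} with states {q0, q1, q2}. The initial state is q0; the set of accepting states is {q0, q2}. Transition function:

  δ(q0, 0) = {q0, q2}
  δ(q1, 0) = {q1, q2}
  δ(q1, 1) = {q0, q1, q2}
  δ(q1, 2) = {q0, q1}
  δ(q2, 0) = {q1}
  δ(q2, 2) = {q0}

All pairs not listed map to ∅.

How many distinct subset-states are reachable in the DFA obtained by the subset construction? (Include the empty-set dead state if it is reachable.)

Start state of the DFA: {q0}.
{q0} --0--> {q0, q2}  [new]
{q0} --1--> ∅  [new]
{q0} --2--> ∅  [seen]
{q0, q2} --0--> {q0, q1, q2}  [new]
{q0, q2} --1--> ∅  [seen]
{q0, q2} --2--> {q0}  [seen]
∅ --0--> ∅  [seen]
∅ --1--> ∅  [seen]
∅ --2--> ∅  [seen]
{q0, q1, q2} --0--> {q0, q1, q2}  [seen]
{q0, q1, q2} --1--> {q0, q1, q2}  [seen]
{q0, q1, q2} --2--> {q0, q1}  [new]
{q0, q1} --0--> {q0, q1, q2}  [seen]
{q0, q1} --1--> {q0, q1, q2}  [seen]
{q0, q1} --2--> {q0, q1}  [seen]
Reachable DFA states: {q0}, {q0, q2}, ∅, {q0, q1, q2}, {q0, q1}.

5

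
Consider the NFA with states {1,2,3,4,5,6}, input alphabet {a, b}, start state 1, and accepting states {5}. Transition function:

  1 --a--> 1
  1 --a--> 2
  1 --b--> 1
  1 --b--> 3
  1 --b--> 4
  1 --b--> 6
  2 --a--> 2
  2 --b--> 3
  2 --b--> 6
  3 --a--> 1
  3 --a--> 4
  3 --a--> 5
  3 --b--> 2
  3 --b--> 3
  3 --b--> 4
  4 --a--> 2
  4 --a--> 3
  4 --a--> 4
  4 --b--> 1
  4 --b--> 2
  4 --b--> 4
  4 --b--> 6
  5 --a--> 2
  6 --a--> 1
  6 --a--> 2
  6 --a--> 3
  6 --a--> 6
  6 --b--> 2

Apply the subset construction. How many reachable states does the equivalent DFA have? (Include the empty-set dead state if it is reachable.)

5

Start state of the DFA: {1}.
{1} --a--> {1,2}  [new]
{1} --b--> {1,3,4,6}  [new]
{1,2} --a--> {1,2}  [seen]
{1,2} --b--> {1,3,4,6}  [seen]
{1,3,4,6} --a--> {1,2,3,4,5,6}  [new]
{1,3,4,6} --b--> {1,2,3,4,6}  [new]
{1,2,3,4,5,6} --a--> {1,2,3,4,5,6}  [seen]
{1,2,3,4,5,6} --b--> {1,2,3,4,6}  [seen]
{1,2,3,4,6} --a--> {1,2,3,4,5,6}  [seen]
{1,2,3,4,6} --b--> {1,2,3,4,6}  [seen]
Reachable DFA states: {1}, {1,2}, {1,3,4,6}, {1,2,3,4,5,6}, {1,2,3,4,6}.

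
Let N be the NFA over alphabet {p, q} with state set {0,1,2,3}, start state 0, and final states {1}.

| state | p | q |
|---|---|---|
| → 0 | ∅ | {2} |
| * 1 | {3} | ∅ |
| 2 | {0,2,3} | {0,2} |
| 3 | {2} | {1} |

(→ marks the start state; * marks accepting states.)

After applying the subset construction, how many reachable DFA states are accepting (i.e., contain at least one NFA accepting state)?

1

Start state of the DFA: {0}.
{0} --p--> ∅  [new]
{0} --q--> {2}  [new]
∅ --p--> ∅  [seen]
∅ --q--> ∅  [seen]
{2} --p--> {0,2,3}  [new]
{2} --q--> {0,2}  [new]
{0,2,3} --p--> {0,2,3}  [seen]
{0,2,3} --q--> {0,1,2}  [new]
{0,2} --p--> {0,2,3}  [seen]
{0,2} --q--> {0,2}  [seen]
{0,1,2} --p--> {0,2,3}  [seen]
{0,1,2} --q--> {0,2}  [seen]
Reachable DFA states: {0}, ∅, {2}, {0,2,3}, {0,2}, {0,1,2}.
Accepting DFA states (contain an NFA accepting state): {0,1,2}.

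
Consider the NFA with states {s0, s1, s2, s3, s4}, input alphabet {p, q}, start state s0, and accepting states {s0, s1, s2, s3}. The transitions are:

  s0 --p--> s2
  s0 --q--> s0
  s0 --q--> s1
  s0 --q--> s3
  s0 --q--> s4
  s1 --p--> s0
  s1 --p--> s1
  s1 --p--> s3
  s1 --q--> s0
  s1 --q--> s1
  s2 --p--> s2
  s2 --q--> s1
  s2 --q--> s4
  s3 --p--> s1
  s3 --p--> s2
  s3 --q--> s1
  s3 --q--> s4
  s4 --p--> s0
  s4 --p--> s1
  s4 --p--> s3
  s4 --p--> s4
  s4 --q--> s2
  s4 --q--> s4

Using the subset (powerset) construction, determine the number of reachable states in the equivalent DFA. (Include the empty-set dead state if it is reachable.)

Start state of the DFA: {s0}.
{s0} --p--> {s2}  [new]
{s0} --q--> {s0, s1, s3, s4}  [new]
{s2} --p--> {s2}  [seen]
{s2} --q--> {s1, s4}  [new]
{s0, s1, s3, s4} --p--> {s0, s1, s2, s3, s4}  [new]
{s0, s1, s3, s4} --q--> {s0, s1, s2, s3, s4}  [seen]
{s1, s4} --p--> {s0, s1, s3, s4}  [seen]
{s1, s4} --q--> {s0, s1, s2, s4}  [new]
{s0, s1, s2, s3, s4} --p--> {s0, s1, s2, s3, s4}  [seen]
{s0, s1, s2, s3, s4} --q--> {s0, s1, s2, s3, s4}  [seen]
{s0, s1, s2, s4} --p--> {s0, s1, s2, s3, s4}  [seen]
{s0, s1, s2, s4} --q--> {s0, s1, s2, s3, s4}  [seen]
Reachable DFA states: {s0}, {s2}, {s0, s1, s3, s4}, {s1, s4}, {s0, s1, s2, s3, s4}, {s0, s1, s2, s4}.

6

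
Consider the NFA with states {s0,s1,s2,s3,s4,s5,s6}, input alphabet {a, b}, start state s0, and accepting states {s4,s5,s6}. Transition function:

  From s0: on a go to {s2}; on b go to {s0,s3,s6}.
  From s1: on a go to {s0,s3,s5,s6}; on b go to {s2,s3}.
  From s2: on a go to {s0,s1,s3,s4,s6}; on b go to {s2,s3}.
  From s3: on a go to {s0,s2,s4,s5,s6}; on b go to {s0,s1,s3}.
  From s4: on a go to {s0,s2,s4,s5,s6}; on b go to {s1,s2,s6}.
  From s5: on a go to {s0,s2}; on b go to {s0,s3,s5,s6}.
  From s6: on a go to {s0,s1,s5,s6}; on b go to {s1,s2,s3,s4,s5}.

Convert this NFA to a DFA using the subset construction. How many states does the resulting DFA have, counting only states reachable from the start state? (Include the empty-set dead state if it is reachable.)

9

Start state of the DFA: {s0}.
{s0} --a--> {s2}  [new]
{s0} --b--> {s0,s3,s6}  [new]
{s2} --a--> {s0,s1,s3,s4,s6}  [new]
{s2} --b--> {s2,s3}  [new]
{s0,s3,s6} --a--> {s0,s1,s2,s4,s5,s6}  [new]
{s0,s3,s6} --b--> {s0,s1,s2,s3,s4,s5,s6}  [new]
{s0,s1,s3,s4,s6} --a--> {s0,s1,s2,s3,s4,s5,s6}  [seen]
{s0,s1,s3,s4,s6} --b--> {s0,s1,s2,s3,s4,s5,s6}  [seen]
{s2,s3} --a--> {s0,s1,s2,s3,s4,s5,s6}  [seen]
{s2,s3} --b--> {s0,s1,s2,s3}  [new]
{s0,s1,s2,s4,s5,s6} --a--> {s0,s1,s2,s3,s4,s5,s6}  [seen]
{s0,s1,s2,s4,s5,s6} --b--> {s0,s1,s2,s3,s4,s5,s6}  [seen]
{s0,s1,s2,s3,s4,s5,s6} --a--> {s0,s1,s2,s3,s4,s5,s6}  [seen]
{s0,s1,s2,s3,s4,s5,s6} --b--> {s0,s1,s2,s3,s4,s5,s6}  [seen]
{s0,s1,s2,s3} --a--> {s0,s1,s2,s3,s4,s5,s6}  [seen]
{s0,s1,s2,s3} --b--> {s0,s1,s2,s3,s6}  [new]
{s0,s1,s2,s3,s6} --a--> {s0,s1,s2,s3,s4,s5,s6}  [seen]
{s0,s1,s2,s3,s6} --b--> {s0,s1,s2,s3,s4,s5,s6}  [seen]
Reachable DFA states: {s0}, {s2}, {s0,s3,s6}, {s0,s1,s3,s4,s6}, {s2,s3}, {s0,s1,s2,s4,s5,s6}, {s0,s1,s2,s3,s4,s5,s6}, {s0,s1,s2,s3}, {s0,s1,s2,s3,s6}.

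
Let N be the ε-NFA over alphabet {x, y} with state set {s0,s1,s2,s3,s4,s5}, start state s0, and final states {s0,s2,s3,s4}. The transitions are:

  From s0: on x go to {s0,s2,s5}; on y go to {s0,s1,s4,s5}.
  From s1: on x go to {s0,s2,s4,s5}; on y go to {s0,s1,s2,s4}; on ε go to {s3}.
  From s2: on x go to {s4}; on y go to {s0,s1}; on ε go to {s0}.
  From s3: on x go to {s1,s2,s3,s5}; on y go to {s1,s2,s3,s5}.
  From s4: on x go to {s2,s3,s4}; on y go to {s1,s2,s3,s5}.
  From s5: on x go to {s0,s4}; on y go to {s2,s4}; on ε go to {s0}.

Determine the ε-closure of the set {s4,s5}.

Begin with {s4,s5}.
s5 →ε {s0}; add s0.
ε-closure = {s0,s4,s5}.

{s0,s4,s5}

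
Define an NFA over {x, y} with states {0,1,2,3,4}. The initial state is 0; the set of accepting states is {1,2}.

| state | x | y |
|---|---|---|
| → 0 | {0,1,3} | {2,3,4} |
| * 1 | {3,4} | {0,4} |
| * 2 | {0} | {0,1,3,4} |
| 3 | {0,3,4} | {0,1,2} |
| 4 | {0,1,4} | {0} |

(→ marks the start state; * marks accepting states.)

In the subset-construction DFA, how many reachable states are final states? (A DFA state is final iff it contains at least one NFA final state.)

Start state of the DFA: {0}.
{0} --x--> {0,1,3}  [new]
{0} --y--> {2,3,4}  [new]
{0,1,3} --x--> {0,1,3,4}  [new]
{0,1,3} --y--> {0,1,2,3,4}  [new]
{2,3,4} --x--> {0,1,3,4}  [seen]
{2,3,4} --y--> {0,1,2,3,4}  [seen]
{0,1,3,4} --x--> {0,1,3,4}  [seen]
{0,1,3,4} --y--> {0,1,2,3,4}  [seen]
{0,1,2,3,4} --x--> {0,1,3,4}  [seen]
{0,1,2,3,4} --y--> {0,1,2,3,4}  [seen]
Reachable DFA states: {0}, {0,1,3}, {2,3,4}, {0,1,3,4}, {0,1,2,3,4}.
Accepting DFA states (contain an NFA accepting state): {0,1,3}, {2,3,4}, {0,1,3,4}, {0,1,2,3,4}.

4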